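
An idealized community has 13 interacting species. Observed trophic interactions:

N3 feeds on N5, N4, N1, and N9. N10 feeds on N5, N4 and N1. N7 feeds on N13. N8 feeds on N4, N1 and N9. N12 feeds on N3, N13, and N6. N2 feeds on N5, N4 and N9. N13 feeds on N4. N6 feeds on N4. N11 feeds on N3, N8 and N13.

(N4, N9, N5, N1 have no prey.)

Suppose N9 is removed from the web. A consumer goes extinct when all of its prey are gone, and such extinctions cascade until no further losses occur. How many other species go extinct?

Remove N9.
Every predator of it retains at least one other prey: N2 still has N4, N5; N8 still has N4, N1; N3 still has N4, N5, N1.
No consumer loses all prey, so no secondary extinctions occur.

0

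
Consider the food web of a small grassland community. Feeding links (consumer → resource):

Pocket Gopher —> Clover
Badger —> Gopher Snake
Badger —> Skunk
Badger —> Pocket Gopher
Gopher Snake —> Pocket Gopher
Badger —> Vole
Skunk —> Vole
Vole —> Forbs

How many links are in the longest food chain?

One longest chain: Forbs → Vole → Skunk → Badger.
It has 4 species and 3 links.

3 links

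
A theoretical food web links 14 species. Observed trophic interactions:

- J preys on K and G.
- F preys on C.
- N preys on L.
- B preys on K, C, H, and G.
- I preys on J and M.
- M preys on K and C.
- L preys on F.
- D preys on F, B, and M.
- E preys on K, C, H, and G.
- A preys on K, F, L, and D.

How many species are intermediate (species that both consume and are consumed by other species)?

Intermediate species (has both prey and predators): M, J, F, B, L, D.
Count: 6.

6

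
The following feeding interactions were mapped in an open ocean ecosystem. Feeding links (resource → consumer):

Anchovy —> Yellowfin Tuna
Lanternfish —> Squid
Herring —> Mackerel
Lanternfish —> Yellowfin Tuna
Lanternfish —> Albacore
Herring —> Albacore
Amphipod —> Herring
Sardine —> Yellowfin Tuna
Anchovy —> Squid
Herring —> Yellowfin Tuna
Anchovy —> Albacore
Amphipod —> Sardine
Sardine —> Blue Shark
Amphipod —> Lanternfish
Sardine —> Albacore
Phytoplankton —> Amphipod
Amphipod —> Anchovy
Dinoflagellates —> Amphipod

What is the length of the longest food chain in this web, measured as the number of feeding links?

3 links

One longest chain: Phytoplankton → Amphipod → Sardine → Albacore.
It has 4 species and 3 links.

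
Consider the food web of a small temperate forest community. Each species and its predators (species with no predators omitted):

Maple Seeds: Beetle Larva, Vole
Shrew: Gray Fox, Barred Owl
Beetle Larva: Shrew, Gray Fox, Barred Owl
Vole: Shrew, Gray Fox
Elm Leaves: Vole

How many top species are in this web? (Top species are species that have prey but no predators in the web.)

Top species (has prey, but nothing eats it): Gray Fox, Barred Owl.
Count: 2.

2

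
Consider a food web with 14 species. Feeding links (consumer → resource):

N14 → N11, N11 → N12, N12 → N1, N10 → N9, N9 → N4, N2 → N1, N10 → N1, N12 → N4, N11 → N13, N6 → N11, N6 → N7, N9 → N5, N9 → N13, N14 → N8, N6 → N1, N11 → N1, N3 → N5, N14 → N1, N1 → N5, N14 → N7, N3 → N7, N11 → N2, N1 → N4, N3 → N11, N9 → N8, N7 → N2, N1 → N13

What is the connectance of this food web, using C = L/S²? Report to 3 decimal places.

The web has S = 14 species and L = 27 feeding links.
C = L / S² = 27 / 196 = 0.1378 ≈ 0.138.

C = 0.138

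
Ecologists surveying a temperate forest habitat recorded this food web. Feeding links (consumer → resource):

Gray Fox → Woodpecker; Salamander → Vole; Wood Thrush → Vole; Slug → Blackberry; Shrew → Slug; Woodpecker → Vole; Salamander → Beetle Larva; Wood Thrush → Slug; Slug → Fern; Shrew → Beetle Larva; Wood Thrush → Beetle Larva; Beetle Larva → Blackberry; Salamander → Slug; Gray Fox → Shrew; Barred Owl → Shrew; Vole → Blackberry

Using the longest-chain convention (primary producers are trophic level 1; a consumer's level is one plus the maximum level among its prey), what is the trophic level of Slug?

Trophic level 2

Fern is a producer → level 1.
Slug eats Fern (level 1); other prey at levels: Blackberry 1 → level 2.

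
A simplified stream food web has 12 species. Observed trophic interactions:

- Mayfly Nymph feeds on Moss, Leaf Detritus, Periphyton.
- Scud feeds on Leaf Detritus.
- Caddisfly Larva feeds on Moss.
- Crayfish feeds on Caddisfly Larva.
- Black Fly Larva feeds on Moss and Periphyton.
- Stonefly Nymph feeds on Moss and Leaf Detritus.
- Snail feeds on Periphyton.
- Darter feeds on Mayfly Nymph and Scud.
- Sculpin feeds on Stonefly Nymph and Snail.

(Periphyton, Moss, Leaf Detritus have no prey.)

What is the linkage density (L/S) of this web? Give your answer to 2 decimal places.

There are L = 15 links among S = 12 species.
L/S = 15/12 = 1.2500 ≈ 1.25.

L/S = 1.25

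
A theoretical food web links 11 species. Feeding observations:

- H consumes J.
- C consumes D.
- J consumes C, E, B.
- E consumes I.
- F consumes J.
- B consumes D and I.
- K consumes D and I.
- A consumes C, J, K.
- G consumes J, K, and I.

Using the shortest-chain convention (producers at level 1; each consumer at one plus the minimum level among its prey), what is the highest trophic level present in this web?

Producers (level 1): D, I.
Following each consumer down to its lowest-level prey: D → B → J → H (levels 1 through 4).
All prey of H (J 3) are at level 3 or above, so H is at level 1 + 3 = 4.
Every consumer has at least one prey at level 3 or below, so none exceeds level 4.

4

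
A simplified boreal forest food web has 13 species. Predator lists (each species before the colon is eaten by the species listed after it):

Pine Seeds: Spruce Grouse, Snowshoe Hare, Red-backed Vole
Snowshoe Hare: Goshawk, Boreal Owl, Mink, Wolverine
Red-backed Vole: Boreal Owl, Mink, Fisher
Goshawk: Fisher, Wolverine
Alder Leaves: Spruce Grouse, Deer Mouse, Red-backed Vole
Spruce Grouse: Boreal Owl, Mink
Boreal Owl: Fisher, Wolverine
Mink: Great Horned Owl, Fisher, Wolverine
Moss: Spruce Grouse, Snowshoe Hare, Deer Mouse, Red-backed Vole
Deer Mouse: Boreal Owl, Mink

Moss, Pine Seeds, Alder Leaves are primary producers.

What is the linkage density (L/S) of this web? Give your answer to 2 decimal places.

L/S = 2.15

There are L = 28 links among S = 13 species.
L/S = 28/13 = 2.1538 ≈ 2.15.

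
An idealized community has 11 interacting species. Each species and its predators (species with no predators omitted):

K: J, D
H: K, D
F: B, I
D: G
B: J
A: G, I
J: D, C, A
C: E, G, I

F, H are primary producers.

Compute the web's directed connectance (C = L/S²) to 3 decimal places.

C = 0.132

The web has S = 11 species and L = 16 feeding links.
C = L / S² = 16 / 121 = 0.1322 ≈ 0.132.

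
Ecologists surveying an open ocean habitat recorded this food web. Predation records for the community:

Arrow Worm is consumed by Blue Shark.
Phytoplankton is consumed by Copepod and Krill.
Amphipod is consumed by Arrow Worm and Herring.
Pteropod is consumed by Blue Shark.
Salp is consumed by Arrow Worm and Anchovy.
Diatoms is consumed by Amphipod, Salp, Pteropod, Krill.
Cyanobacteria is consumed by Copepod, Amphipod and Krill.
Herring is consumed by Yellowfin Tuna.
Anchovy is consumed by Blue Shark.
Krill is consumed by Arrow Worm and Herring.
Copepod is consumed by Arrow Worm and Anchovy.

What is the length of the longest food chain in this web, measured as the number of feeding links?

One longest chain: Diatoms → Salp → Anchovy → Blue Shark.
It has 4 species and 3 links.

3 links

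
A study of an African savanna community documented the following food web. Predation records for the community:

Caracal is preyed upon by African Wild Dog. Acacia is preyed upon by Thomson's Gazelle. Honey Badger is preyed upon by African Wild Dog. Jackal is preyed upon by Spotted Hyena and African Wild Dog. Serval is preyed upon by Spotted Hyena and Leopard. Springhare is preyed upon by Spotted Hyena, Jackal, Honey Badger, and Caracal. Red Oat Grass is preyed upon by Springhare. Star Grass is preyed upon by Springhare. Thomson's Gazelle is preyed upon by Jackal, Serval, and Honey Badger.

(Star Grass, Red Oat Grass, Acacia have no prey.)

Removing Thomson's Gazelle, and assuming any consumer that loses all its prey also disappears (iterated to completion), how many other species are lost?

2

Remove Thomson's Gazelle.
Round 1: Serval (all prey gone) → extinct.
Round 2: Leopard (all prey gone) → extinct.
No further losses. Total secondary extinctions: 2.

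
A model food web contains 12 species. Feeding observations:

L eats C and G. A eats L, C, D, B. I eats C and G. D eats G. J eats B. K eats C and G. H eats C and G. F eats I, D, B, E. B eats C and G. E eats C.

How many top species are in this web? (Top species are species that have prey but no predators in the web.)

5

Top species (has prey, but nothing eats it): H, K, J, F, A.
Count: 5.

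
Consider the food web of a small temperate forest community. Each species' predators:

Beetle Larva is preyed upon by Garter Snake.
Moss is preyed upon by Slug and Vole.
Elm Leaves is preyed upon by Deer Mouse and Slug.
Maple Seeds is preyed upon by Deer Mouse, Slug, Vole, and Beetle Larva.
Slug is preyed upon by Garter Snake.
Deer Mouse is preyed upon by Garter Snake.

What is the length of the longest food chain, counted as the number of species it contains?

3 species

One longest chain: Maple Seeds → Deer Mouse → Garter Snake.
It has 3 species and 2 links.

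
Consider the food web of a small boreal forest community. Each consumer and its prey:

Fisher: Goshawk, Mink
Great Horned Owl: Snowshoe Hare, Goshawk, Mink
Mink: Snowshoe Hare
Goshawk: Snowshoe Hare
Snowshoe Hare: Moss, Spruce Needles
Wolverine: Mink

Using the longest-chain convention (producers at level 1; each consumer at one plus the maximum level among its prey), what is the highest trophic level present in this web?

Producers (level 1): Moss, Spruce Needles.
Moss → Snowshoe Hare → Goshawk → Great Horned Owl gives Great Horned Owl level 4.
No species has a prey at level 4, so no species reaches level 5.

4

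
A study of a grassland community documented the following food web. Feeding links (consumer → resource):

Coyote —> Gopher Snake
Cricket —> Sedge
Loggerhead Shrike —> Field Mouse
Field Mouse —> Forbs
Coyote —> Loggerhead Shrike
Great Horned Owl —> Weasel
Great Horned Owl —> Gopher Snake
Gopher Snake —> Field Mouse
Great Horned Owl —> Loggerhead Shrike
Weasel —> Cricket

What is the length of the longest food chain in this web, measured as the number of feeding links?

One longest chain: Forbs → Field Mouse → Loggerhead Shrike → Coyote.
It has 4 species and 3 links.

3 links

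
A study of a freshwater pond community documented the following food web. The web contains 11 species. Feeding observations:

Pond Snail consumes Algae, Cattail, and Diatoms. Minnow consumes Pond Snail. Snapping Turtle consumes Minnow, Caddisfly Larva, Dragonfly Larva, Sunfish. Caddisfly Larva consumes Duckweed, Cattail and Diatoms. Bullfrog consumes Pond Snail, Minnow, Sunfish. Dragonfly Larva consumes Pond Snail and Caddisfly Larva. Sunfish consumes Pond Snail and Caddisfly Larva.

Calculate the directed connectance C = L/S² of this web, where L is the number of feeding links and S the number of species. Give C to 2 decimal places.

C = 0.15

The web has S = 11 species and L = 18 feeding links.
C = L / S² = 18 / 121 = 0.1488 ≈ 0.15.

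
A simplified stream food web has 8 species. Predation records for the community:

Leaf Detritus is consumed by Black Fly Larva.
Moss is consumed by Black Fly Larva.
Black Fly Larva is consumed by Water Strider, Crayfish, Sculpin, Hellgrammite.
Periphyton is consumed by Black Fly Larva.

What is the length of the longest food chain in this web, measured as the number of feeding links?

2 links

One longest chain: Periphyton → Black Fly Larva → Hellgrammite.
It has 3 species and 2 links.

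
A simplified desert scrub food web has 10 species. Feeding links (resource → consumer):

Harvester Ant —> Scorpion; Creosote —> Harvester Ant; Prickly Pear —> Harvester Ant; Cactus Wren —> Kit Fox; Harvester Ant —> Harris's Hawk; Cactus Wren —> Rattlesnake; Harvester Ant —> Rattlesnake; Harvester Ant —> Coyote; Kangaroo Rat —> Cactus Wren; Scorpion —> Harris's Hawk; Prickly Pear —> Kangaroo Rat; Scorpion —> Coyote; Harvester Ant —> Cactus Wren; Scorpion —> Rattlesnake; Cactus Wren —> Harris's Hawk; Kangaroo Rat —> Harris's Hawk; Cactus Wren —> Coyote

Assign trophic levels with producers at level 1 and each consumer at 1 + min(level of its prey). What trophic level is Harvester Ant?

Trophic level 2

Prickly Pear is a producer → level 1.
Harvester Ant eats Prickly Pear → level 2.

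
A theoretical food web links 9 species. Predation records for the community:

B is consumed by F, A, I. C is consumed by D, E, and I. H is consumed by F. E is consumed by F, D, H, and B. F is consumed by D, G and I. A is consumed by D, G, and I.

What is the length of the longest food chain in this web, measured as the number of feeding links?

One longest chain: C → E → B → A → I.
It has 5 species and 4 links.

4 links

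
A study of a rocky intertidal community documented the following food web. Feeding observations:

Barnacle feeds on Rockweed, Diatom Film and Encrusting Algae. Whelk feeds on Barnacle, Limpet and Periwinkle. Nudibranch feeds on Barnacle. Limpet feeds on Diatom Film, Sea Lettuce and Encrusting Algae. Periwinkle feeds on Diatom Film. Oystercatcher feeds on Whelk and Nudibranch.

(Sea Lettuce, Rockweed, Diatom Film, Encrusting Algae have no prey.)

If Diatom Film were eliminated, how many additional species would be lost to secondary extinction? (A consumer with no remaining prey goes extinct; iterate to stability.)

1

Remove Diatom Film.
Round 1: Periwinkle (all prey gone) → extinct.
No further losses. Total secondary extinctions: 1.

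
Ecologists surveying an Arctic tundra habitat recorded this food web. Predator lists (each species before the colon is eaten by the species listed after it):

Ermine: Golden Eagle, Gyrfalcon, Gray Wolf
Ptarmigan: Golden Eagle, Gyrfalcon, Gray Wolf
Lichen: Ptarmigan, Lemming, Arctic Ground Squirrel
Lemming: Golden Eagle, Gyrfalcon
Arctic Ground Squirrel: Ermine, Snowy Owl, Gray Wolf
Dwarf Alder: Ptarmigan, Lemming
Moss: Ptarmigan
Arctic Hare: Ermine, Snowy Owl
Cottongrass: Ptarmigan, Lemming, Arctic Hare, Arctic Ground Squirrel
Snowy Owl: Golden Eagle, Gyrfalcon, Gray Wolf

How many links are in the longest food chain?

3 links

One longest chain: Cottongrass → Arctic Hare → Ermine → Golden Eagle.
It has 4 species and 3 links.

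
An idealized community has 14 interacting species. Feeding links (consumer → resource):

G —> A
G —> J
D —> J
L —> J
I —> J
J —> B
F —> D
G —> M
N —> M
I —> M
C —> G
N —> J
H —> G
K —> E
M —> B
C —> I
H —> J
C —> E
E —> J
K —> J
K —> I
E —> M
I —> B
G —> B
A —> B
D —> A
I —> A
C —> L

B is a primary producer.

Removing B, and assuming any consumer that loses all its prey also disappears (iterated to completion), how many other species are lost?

13

Remove B.
Round 1: J (all prey gone), M (all prey gone), A (all prey gone) → extinct.
Round 2: I (all prey gone), E (all prey gone), G (all prey gone), D (all prey gone), N (all prey gone), L (all prey gone) → extinct.
Round 3: H (all prey gone), K (all prey gone), F (all prey gone), C (all prey gone) → extinct.
No further losses. Total secondary extinctions: 13.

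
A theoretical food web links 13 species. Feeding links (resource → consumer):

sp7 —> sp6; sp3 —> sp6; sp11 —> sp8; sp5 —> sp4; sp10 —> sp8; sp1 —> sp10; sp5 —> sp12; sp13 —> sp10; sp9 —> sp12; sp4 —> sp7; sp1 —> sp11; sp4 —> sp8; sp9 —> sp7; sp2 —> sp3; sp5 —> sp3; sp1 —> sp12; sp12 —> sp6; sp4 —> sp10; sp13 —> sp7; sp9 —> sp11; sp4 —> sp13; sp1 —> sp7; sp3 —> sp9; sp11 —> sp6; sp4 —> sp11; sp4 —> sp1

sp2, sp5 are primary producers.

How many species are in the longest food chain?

5 species

One longest chain: sp2 → sp3 → sp9 → sp11 → sp8.
It has 5 species and 4 links.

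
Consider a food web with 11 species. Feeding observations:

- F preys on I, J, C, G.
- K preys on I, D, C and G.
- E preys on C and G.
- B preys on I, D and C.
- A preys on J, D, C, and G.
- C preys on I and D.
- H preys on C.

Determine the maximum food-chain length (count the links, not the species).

2 links

One longest chain: D → C → E.
It has 3 species and 2 links.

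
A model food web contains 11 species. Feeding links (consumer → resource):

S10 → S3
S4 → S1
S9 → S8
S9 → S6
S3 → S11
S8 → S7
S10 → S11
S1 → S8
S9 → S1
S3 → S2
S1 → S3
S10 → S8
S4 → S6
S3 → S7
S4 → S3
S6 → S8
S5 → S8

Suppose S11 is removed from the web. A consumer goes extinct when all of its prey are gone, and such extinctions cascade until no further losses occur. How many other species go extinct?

Remove S11.
Every predator of it retains at least one other prey: S3 still has S7, S2; S10 still has S3, S8.
No consumer loses all prey, so no secondary extinctions occur.

0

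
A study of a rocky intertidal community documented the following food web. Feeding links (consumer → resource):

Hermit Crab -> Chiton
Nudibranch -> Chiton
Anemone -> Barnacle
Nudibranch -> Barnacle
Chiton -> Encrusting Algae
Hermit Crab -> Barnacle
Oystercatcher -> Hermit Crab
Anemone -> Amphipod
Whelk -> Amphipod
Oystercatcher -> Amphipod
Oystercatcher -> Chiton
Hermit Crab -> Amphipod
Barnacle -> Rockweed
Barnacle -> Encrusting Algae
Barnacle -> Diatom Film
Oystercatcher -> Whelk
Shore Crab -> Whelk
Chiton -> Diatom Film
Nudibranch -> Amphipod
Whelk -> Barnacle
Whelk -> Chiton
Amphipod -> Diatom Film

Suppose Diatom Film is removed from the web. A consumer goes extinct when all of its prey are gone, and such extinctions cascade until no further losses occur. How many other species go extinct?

Remove Diatom Film.
Round 1: Amphipod (all prey gone) → extinct.
No further losses. Total secondary extinctions: 1.

1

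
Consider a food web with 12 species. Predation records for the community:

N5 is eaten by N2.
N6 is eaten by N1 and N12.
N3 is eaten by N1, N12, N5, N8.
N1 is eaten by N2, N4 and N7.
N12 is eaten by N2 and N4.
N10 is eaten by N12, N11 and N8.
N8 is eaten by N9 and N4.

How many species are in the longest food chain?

3 species

One longest chain: N6 → N12 → N4.
It has 3 species and 2 links.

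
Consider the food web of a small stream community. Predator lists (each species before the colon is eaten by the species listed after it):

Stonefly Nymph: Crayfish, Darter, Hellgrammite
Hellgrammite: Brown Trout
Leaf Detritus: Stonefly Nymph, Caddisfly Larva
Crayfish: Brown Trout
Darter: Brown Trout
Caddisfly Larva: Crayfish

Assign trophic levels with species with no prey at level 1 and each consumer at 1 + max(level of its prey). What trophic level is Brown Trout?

Leaf Detritus has no prey (basal) → level 1.
Stonefly Nymph eats Leaf Detritus → level 2.
Crayfish eats Stonefly Nymph (level 2); other prey at levels: Caddisfly Larva 2 → level 3.
Brown Trout eats Crayfish (level 3); other prey at levels: Darter 3, Hellgrammite 3 → level 4.

Trophic level 4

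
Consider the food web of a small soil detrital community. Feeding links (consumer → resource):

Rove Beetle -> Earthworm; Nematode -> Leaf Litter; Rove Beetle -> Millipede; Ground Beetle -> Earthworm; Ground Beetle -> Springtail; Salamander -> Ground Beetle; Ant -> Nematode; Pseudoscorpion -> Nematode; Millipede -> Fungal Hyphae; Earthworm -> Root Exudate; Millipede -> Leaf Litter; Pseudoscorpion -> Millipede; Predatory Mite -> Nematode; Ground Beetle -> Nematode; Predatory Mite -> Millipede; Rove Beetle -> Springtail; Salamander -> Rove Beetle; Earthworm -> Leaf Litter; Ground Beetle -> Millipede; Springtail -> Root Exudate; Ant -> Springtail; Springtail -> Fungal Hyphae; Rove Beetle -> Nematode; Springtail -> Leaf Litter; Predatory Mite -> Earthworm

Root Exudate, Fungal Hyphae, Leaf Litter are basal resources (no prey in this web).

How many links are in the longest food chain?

One longest chain: Root Exudate → Earthworm → Rove Beetle → Salamander.
It has 4 species and 3 links.

3 links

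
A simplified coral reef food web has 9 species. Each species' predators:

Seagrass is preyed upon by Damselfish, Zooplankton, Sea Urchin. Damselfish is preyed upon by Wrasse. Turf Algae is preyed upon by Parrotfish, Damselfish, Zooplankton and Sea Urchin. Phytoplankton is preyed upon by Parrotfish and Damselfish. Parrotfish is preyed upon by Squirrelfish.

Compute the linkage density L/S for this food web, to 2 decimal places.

There are L = 11 links among S = 9 species.
L/S = 11/9 = 1.2222 ≈ 1.22.

L/S = 1.22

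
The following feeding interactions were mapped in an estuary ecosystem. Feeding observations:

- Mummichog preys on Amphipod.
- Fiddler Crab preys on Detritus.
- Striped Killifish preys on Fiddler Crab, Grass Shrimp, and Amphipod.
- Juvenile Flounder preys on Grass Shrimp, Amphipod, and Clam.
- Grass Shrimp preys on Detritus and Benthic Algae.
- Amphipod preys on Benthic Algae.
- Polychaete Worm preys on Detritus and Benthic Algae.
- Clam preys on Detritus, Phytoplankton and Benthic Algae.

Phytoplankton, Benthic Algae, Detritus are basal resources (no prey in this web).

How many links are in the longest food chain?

One longest chain: Benthic Algae → Amphipod → Mummichog.
It has 3 species and 2 links.

2 links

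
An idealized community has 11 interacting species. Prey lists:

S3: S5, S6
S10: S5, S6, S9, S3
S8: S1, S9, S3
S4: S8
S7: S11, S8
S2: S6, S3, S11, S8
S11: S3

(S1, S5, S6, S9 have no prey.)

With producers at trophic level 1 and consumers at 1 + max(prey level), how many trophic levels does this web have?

4

Producers (level 1): S1, S5, S6, S9.
S5 → S3 → S11 → S7 gives S7 level 4.
No species has a prey at level 4, so no species reaches level 5.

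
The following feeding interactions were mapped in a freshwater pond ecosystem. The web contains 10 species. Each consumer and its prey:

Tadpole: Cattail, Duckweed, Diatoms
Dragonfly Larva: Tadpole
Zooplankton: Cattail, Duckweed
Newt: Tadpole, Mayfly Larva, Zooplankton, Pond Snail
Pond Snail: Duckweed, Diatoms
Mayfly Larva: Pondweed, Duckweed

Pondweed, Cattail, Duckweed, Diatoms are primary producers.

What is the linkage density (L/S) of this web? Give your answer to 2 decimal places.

There are L = 14 links among S = 10 species.
L/S = 14/10 = 1.4000 ≈ 1.40.

L/S = 1.40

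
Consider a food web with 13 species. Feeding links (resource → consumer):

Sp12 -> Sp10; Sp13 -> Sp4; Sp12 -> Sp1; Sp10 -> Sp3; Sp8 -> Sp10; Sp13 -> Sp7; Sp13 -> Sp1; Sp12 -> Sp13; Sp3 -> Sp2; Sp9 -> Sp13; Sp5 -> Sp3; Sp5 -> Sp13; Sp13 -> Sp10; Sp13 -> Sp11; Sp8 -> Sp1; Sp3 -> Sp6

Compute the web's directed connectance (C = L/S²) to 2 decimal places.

C = 0.09

The web has S = 13 species and L = 16 feeding links.
C = L / S² = 16 / 169 = 0.0947 ≈ 0.09.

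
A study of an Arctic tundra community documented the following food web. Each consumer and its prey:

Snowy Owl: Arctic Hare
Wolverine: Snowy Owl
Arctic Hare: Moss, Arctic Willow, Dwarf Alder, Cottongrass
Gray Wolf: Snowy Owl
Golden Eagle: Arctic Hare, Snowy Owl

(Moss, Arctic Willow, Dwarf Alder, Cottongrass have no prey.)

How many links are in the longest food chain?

One longest chain: Moss → Arctic Hare → Snowy Owl → Gray Wolf.
It has 4 species and 3 links.

3 links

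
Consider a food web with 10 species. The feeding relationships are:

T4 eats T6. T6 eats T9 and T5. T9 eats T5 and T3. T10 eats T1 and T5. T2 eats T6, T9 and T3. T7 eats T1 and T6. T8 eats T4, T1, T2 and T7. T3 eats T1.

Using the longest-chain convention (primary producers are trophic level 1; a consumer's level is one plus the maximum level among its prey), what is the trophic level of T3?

T1 is a producer → level 1.
T3 eats T1 → level 2.

Trophic level 2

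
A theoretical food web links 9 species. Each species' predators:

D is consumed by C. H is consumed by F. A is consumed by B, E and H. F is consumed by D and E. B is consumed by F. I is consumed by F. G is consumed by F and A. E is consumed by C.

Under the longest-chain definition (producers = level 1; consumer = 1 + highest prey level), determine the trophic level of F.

G is a producer → level 1.
A eats G → level 2.
B eats A → level 3.
F eats B (level 3); other prey at levels: I 1, G 1, H 3 → level 4.

Trophic level 4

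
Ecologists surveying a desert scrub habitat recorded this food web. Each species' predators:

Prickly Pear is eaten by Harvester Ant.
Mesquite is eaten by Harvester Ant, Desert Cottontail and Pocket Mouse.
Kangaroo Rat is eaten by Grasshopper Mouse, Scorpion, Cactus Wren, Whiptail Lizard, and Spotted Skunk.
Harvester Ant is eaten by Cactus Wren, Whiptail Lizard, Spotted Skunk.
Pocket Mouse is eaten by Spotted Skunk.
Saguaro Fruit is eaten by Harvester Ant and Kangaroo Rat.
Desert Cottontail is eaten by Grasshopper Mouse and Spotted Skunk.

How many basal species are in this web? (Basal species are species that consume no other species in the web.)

3

Basal species (no prey listed): Saguaro Fruit, Mesquite, Prickly Pear.
Count: 3.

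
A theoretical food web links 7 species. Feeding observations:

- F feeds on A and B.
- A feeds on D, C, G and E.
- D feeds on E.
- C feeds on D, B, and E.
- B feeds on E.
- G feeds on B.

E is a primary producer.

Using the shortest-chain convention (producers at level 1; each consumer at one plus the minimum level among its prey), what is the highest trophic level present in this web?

3

Producers (level 1): E.
Following each consumer down to its lowest-level prey: E → B → F (levels 1 through 3).
All prey of F (B 2, A 2) are at level 2 or above, so F is at level 1 + 2 = 3.
Every consumer has at least one prey at level 2 or below, so none exceeds level 3.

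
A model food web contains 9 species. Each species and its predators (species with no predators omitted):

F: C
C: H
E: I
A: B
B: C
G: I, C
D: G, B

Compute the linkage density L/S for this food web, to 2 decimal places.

There are L = 9 links among S = 9 species.
L/S = 9/9 = 1.0000 ≈ 1.00.

L/S = 1.00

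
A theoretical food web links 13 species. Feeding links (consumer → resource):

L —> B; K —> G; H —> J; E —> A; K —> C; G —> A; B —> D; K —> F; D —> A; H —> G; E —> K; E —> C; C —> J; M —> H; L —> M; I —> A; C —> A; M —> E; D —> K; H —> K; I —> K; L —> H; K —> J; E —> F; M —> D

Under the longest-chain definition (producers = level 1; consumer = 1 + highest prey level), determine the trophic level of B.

Trophic level 5

A is a producer → level 1.
G eats A → level 2.
K eats G (level 2); other prey at levels: J 1, F 1, C 2 → level 3.
D eats K (level 3); other prey at levels: A 1 → level 4.
B eats D → level 5.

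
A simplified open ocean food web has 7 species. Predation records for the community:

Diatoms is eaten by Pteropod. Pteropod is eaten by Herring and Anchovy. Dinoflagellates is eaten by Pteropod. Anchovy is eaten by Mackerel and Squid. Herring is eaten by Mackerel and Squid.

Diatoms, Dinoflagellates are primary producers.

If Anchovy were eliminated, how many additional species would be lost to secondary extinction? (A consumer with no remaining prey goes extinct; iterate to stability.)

Remove Anchovy.
Every predator of it retains at least one other prey: Squid still has Herring; Mackerel still has Herring.
No consumer loses all prey, so no secondary extinctions occur.

0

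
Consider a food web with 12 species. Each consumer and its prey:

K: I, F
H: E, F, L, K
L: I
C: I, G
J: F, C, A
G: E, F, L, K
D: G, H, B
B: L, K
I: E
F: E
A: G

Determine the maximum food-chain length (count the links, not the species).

5 links

One longest chain: E → I → L → G → C → J.
It has 6 species and 5 links.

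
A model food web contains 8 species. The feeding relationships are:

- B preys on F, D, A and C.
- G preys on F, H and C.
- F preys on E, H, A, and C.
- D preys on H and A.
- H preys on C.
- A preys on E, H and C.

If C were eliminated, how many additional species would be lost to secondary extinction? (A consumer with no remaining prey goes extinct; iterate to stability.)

1

Remove C.
Round 1: H (all prey gone) → extinct.
No further losses. Total secondary extinctions: 1.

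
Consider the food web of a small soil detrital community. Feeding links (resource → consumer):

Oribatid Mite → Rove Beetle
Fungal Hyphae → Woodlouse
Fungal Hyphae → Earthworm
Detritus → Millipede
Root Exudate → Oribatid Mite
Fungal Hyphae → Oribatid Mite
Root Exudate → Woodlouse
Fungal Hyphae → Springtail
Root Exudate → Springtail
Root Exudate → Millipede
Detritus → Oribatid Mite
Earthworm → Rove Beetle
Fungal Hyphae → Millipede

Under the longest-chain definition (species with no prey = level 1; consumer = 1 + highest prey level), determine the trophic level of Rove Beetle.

Trophic level 3

Root Exudate has no prey (basal) → level 1.
Oribatid Mite eats Root Exudate (level 1); other prey at levels: Detritus 1, Fungal Hyphae 1 → level 2.
Rove Beetle eats Oribatid Mite (level 2); other prey at levels: Earthworm 2 → level 3.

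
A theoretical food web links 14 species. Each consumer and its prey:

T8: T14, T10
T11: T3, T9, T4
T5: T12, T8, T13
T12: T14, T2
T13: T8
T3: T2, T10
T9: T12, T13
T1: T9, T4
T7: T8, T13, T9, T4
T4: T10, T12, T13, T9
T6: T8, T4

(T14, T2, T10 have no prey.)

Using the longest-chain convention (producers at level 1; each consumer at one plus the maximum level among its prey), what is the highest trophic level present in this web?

Producers (level 1): T14, T2, T10.
T14 → T8 → T13 → T9 → T4 → T7 gives T7 level 6.
No species has a prey at level 6, so no species reaches level 7.

6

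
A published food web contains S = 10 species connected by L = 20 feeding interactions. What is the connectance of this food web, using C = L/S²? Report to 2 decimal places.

C = 0.20

The web has S = 10 species and L = 20 feeding links.
C = L / S² = 20 / 100 = 0.2000 ≈ 0.20.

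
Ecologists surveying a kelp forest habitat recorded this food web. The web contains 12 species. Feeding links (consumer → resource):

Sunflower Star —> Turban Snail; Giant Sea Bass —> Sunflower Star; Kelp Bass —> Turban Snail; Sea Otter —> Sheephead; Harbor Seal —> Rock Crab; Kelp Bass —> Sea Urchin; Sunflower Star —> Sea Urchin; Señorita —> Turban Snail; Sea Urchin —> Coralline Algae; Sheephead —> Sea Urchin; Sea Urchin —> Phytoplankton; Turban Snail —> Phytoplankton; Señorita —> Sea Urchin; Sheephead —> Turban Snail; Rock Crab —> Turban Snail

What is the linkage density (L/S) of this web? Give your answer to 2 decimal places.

There are L = 15 links among S = 12 species.
L/S = 15/12 = 1.2500 ≈ 1.25.

L/S = 1.25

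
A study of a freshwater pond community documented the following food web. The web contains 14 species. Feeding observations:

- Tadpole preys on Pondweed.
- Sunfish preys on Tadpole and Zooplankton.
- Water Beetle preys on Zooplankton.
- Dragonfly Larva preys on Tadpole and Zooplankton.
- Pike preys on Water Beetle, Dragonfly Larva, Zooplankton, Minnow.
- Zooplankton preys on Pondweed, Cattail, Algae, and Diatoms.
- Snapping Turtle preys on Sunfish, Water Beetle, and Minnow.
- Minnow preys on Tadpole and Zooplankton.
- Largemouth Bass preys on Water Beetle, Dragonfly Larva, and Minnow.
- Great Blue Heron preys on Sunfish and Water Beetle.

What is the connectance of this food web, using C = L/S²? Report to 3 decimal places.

The web has S = 14 species and L = 24 feeding links.
C = L / S² = 24 / 196 = 0.1224 ≈ 0.122.

C = 0.122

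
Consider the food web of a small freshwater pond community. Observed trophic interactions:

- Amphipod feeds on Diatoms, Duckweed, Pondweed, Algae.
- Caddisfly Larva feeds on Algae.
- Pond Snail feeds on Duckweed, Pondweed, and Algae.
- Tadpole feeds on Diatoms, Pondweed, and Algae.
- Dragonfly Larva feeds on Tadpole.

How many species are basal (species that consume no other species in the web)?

Basal species (no prey listed): Pondweed, Duckweed, Algae, Diatoms.
Count: 4.

4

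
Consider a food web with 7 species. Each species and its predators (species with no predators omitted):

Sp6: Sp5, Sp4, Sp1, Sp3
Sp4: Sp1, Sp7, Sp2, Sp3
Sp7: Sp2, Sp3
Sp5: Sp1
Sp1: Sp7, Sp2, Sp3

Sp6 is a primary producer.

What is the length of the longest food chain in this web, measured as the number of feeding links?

One longest chain: Sp6 → Sp5 → Sp1 → Sp7 → Sp2.
It has 5 species and 4 links.

4 links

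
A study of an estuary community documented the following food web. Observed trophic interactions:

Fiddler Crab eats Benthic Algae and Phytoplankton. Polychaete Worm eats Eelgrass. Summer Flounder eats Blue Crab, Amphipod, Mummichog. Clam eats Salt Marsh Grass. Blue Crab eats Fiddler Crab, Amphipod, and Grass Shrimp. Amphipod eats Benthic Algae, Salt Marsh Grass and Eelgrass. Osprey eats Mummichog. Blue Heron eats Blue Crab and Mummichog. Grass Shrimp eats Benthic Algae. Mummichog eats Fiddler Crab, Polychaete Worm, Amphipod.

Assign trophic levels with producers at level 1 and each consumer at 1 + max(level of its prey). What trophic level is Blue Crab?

Trophic level 3

Benthic Algae is a producer → level 1.
Amphipod eats Benthic Algae (level 1); other prey at levels: Eelgrass 1, Salt Marsh Grass 1 → level 2.
Blue Crab eats Amphipod (level 2); other prey at levels: Grass Shrimp 2, Fiddler Crab 2 → level 3.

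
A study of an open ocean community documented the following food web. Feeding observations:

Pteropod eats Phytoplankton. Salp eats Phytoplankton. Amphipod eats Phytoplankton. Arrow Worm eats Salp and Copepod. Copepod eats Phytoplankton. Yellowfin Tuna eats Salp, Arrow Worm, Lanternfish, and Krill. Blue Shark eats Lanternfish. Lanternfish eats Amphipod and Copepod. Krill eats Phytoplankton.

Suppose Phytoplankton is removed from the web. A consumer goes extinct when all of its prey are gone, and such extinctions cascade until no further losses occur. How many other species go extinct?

9

Remove Phytoplankton.
Round 1: Copepod (all prey gone), Pteropod (all prey gone), Krill (all prey gone), Amphipod (all prey gone), Salp (all prey gone) → extinct.
Round 2: Lanternfish (all prey gone), Arrow Worm (all prey gone) → extinct.
Round 3: Yellowfin Tuna (all prey gone), Blue Shark (all prey gone) → extinct.
No further losses. Total secondary extinctions: 9.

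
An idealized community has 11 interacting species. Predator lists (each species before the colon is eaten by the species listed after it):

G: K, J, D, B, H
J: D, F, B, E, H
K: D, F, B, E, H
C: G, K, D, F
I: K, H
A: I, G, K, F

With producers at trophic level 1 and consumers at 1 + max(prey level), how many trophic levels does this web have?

Producers (level 1): A, C.
A → I → K → F gives F level 4.
No species has a prey at level 4, so no species reaches level 5.

4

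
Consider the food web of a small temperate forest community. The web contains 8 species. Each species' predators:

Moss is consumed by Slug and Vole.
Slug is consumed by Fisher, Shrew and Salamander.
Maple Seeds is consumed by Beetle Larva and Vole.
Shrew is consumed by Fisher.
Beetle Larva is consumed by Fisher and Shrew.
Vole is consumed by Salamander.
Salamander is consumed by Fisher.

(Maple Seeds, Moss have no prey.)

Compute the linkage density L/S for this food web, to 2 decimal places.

L/S = 1.50

There are L = 12 links among S = 8 species.
L/S = 12/8 = 1.5000 ≈ 1.50.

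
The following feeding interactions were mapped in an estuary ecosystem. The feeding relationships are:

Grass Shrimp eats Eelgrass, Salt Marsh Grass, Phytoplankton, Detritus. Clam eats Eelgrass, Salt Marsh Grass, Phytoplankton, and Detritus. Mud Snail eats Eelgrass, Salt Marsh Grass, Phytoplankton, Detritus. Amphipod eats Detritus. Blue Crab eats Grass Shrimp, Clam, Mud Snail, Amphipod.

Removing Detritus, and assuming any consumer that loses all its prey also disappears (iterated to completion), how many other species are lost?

1

Remove Detritus.
Round 1: Amphipod (all prey gone) → extinct.
No further losses. Total secondary extinctions: 1.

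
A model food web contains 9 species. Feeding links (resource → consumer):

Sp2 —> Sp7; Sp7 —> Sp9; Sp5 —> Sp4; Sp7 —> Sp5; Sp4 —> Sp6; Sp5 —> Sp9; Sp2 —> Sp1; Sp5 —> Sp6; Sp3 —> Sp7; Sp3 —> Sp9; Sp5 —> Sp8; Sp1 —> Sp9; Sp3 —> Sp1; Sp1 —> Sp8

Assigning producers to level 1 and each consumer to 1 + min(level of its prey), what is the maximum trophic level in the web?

Producers (level 1): Sp2, Sp3.
Following each consumer down to its lowest-level prey: Sp2 → Sp7 → Sp5 → Sp6 (levels 1 through 4).
All prey of Sp6 (Sp5 3, Sp4 4) are at level 3 or above, so Sp6 is at level 1 + 3 = 4.
Every consumer has at least one prey at level 3 or below, so none exceeds level 4.

4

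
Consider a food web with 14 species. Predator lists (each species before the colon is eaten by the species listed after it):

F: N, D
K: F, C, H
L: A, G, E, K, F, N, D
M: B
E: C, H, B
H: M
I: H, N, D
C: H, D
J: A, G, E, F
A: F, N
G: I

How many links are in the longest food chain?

5 links

One longest chain: L → E → C → H → M → B.
It has 6 species and 5 links.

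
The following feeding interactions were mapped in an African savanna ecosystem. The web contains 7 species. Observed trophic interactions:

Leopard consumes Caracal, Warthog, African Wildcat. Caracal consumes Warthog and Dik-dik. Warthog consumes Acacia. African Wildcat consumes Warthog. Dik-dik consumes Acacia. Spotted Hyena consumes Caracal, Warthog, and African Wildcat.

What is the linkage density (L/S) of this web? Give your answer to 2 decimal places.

L/S = 1.57

There are L = 11 links among S = 7 species.
L/S = 11/7 = 1.5714 ≈ 1.57.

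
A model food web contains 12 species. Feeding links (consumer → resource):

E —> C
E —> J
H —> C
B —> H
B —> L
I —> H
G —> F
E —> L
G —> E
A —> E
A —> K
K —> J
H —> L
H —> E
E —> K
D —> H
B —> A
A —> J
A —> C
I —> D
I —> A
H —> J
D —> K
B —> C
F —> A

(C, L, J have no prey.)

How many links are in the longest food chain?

One longest chain: J → K → E → H → D → I.
It has 6 species and 5 links.

5 links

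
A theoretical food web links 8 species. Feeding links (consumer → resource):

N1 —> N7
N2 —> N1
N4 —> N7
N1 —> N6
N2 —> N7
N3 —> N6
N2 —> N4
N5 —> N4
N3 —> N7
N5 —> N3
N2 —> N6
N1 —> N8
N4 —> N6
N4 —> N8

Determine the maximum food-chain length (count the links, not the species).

2 links

One longest chain: N7 → N1 → N2.
It has 3 species and 2 links.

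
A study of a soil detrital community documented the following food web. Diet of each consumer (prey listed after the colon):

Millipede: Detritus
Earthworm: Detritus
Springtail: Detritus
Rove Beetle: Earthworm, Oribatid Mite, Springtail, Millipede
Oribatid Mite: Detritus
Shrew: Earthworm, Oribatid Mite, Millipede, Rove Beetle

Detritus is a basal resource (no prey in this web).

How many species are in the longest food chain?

One longest chain: Detritus → Earthworm → Rove Beetle → Shrew.
It has 4 species and 3 links.

4 species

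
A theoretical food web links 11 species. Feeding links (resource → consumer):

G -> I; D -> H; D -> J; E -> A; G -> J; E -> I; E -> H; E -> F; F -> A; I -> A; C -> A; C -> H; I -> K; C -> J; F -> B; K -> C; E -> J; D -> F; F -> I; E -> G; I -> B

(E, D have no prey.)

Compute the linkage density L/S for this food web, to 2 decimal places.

L/S = 1.91

There are L = 21 links among S = 11 species.
L/S = 21/11 = 1.9091 ≈ 1.91.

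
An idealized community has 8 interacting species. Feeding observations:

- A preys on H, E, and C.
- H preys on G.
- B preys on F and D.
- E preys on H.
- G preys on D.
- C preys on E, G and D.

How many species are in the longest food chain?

One longest chain: D → G → H → E → C → A.
It has 6 species and 5 links.

6 species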